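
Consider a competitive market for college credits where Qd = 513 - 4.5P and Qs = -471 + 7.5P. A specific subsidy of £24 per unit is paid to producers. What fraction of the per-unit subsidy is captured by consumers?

Consumer share = 0.625

Pre-subsidy: 513 - 4.5P = -471 + 7.5P gives P* = 82, Q* = 144.
With the subsidy, sellers receive Ps = Pb + 24 for each unit, where Pb is the price buyers pay.
Supply in terms of Pb becomes Qs = -471 + 7.5(Pb + 24) = -291 + 7.5Pb. Setting this equal to demand: 513 - 4.5Pb = -291 + 7.5Pb, so Pb = 67.
Sellers receive Ps = 67 + 24 = 91; Q' = 513 − 4.5·67 = 211.5.
Buyers' price falls by P* − Pb = 82 − 67 = 15; sellers' price rises by Ps − P* = 91 − 82 = 9.
So consumers capture 15/24 = 0.625 of each unit of subsidy.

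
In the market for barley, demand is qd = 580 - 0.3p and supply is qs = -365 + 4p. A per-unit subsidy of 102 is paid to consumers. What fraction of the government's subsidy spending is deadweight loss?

DWL / government spending = 612/23329

Pre-subsidy: 580 - 0.3p = -365 + 4p gives p* = 9450/43, q* = 22105/43.
With the rebate, buyers effectively pay pb = ps − 102, where ps is the price sellers receive.
Demand in terms of ps becomes qd = 580 − 0.3(ps − 102) = 610.6 - 0.3ps. Setting this equal to supply: 610.6 - 0.3ps = -365 + 4ps, so ps = 9756/43.
Buyers pay pb = 9756/43 − 102 = 5370/43; q' = -365 + 4·(9756/43) = 23329/43.
ΔCS = ½(22105/43 + 23329/43)(9450/43 − 5370/43) = 92685360/1849; ΔPS = ½(22105/43 + 23329/43)(9756/43 − 9450/43) = 6951402/1849.
Government spending = 102 × 23329/43 = 2379558/43.
DWL = ½ × 102 × (23329/43 − 22105/43) = 62424/43; fraction = (62424/43) / (2379558/43) = 612/23329.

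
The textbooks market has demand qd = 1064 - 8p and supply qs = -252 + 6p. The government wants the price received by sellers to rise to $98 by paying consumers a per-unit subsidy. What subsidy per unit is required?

Required subsidy s = $7 per unit

At a seller price of 98, quantity supplied is -252 + 6·98 = 336.
Buyers absorb 336 only when they pay pb with 1064 − 8·pb = 336, i.e. pb = 91.
s = ps − pb = 98 − 91 = 7.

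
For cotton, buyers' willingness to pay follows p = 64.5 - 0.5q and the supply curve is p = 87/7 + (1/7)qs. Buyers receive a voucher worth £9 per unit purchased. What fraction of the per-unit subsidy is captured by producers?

Pre-subsidy: 64.5 - 0.5q = 87/7 + (1/7)q gives q* = 81 and p* = 24.
With the rebate, buyers effectively pay pb = ps − 9, where ps is the price sellers receive.
On the curves, pb = 64.5 - 0.5q and ps = 87/7 + (1/7)q; the wedge ps − pb = 9 gives 87/7 + (1/7)q − (64.5 - 0.5q) = 9, so q' = 95.
Then pb = 64.5 − 0.5·95 = 17 and ps = 87/7 + (1/7)·95 = 26.
Buyers' price falls by p* − pb = 24 − 17 = 7; sellers' price rises by ps − p* = 26 − 24 = 2.
So producers capture 2/9 = 2/9 of each unit of subsidy.

Producer share = 2/9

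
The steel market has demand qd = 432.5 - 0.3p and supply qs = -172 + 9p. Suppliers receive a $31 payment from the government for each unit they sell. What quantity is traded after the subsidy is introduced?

Pre-subsidy: 432.5 - 0.3p = -172 + 9p gives p* = 65, q* = 413.
With the subsidy, sellers receive ps = pb + 31 for each unit, where pb is the price buyers pay.
Supply in terms of pb becomes qs = -172 + 9(pb + 31) = 107 + 9pb. Setting this equal to demand: 432.5 - 0.3pb = 107 + 9pb, so pb = 35.
Sellers receive ps = 35 + 31 = 66; q' = 432.5 − 0.3·35 = 422.

q' = 422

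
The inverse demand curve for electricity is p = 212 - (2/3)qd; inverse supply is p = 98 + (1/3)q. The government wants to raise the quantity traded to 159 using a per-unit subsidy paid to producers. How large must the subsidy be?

At q = 159, from the demand curve buyers pay pb = 212 − (2/3)·159 = 106; from the supply curve sellers need ps = 98 + (1/3)·159 = 151.
The subsidy must fill the gap: s = ps − pb = 151 − 106 = 45.

Required subsidy s = 45 per unit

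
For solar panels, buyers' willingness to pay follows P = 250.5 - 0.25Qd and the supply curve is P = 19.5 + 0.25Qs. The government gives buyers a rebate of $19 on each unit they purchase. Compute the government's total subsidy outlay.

Government cost = $9500

Pre-subsidy: 250.5 - 0.25Q = 19.5 + 0.25Q gives Q* = 462 and P* = 135.
With the rebate, buyers effectively pay Pb = Ps − 19, where Ps is the price sellers receive.
On the curves, Pb = 250.5 - 0.25Q and Ps = 19.5 + 0.25Q; the wedge Ps − Pb = 19 gives 19.5 + 0.25Q − (250.5 - 0.25Q) = 19, so Q' = 500.
Then Pb = 250.5 − 0.25·500 = 125.5 and Ps = 19.5 + 0.25·500 = 144.5.
Government outlay = subsidy × quantity = 19 × 500 = 9500.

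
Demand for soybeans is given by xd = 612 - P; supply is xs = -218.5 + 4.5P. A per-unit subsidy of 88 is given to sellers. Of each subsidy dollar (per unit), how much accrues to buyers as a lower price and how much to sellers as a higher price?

Buyers gain 72 per unit; sellers gain 16 per unit

Pre-subsidy: 612 - P = -218.5 + 4.5P gives P* = 151, x* = 461.
With the subsidy, sellers receive Ps = Pb + 88 for each unit, where Pb is the price buyers pay.
Supply in terms of Pb becomes xs = -218.5 + 4.5(Pb + 88) = 177.5 + 4.5Pb. Setting this equal to demand: 612 - Pb = 177.5 + 4.5Pb, so Pb = 79.
Sellers receive Ps = 79 + 88 = 167; x' = 612 − 1·79 = 533.
Buyers' price falls by P* − Pb = 151 − 79 = 72; sellers' price rises by Ps − P* = 167 − 151 = 16.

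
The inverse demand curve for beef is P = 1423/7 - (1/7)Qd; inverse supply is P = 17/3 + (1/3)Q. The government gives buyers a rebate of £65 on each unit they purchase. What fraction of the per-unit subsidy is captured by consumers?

Pre-subsidy: 1423/7 - (1/7)Q = 17/3 + (1/3)Q gives Q* = 415 and P* = 144.
With the rebate, buyers effectively pay Pb = Ps − 65, where Ps is the price sellers receive.
On the curves, Pb = 1423/7 - (1/7)Q and Ps = 17/3 + (1/3)Q; the wedge Ps − Pb = 65 gives 17/3 + (1/3)Q − (1423/7 - (1/7)Q) = 65, so Q' = 551.5.
Then Pb = 1423/7 − (1/7)·551.5 = 124.5 and Ps = 17/3 + (1/3)·551.5 = 189.5.
Buyers' price falls by P* − Pb = 144 − 124.5 = 19.5; sellers' price rises by Ps − P* = 189.5 − 144 = 45.5.
So consumers capture 19.5/65 = 0.3 of each unit of subsidy.

Consumer share = 0.3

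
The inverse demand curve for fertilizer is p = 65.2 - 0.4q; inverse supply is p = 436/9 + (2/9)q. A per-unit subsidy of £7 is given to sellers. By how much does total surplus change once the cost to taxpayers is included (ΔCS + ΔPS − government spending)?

Net change in total surplus = -£39.375

Pre-subsidy: 65.2 - 0.4q = 436/9 + (2/9)q gives q* = 377/14 and p* = 381/7.
With the subsidy, sellers receive ps = pb + 7 for each unit, where pb is the price buyers pay.
On the curves, pb = 65.2 - 0.4q and ps = 436/9 + (2/9)q; the wedge ps − pb = 7 gives 436/9 + (2/9)q − (65.2 - 0.4q) = 7, so q' = 1069/28.
Then pb = 65.2 − 0.4·(1069/28) = 699/14 and ps = 436/9 + (2/9)·(1069/28) = 797/14.
ΔCS = ½(377/14 + 1069/28)(381/7 − 699/14) = 16407/112; ΔPS = ½(377/14 + 1069/28)(797/14 − 381/7) = 9115/112.
Government spending = 7 × 1069/28 = 267.25.
Net change = 16407/112 + 9115/112 − 267.25 = -39.375. The loss equals the DWL triangle ½·7·11.25.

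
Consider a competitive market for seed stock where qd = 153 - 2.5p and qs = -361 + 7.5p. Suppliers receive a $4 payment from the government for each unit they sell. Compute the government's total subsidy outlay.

Pre-subsidy: 153 - 2.5p = -361 + 7.5p gives p* = 51.4, q* = 24.5.
With the subsidy, sellers receive ps = pb + 4 for each unit, where pb is the price buyers pay.
Supply in terms of pb becomes qs = -361 + 7.5(pb + 4) = -331 + 7.5pb. Setting this equal to demand: 153 - 2.5pb = -331 + 7.5pb, so pb = 48.4.
Sellers receive ps = 48.4 + 4 = 52.4; q' = 153 − 2.5·48.4 = 32.
Government outlay = subsidy × quantity = 4 × 32 = 128.

Government cost = $128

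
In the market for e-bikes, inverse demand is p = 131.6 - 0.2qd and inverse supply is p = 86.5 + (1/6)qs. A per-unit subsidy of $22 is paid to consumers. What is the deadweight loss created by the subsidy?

Deadweight loss = $660

Pre-subsidy: 131.6 - 0.2q = 86.5 + (1/6)q gives q* = 123 and p* = 107.
With the rebate, buyers effectively pay pb = ps − 22, where ps is the price sellers receive.
On the curves, pb = 131.6 - 0.2q and ps = 86.5 + (1/6)q; the wedge ps − pb = 22 gives 86.5 + (1/6)q − (131.6 - 0.2q) = 22, so q' = 183.
Then pb = 131.6 − 0.2·183 = 95 and ps = 86.5 + (1/6)·183 = 117.
The subsidy expands output by 183 − 123 = 60 past the efficient level; on those units the gap between marginal cost and willingness to pay runs from 0 up to 22.
DWL = ½ × 22 × 60 = 660.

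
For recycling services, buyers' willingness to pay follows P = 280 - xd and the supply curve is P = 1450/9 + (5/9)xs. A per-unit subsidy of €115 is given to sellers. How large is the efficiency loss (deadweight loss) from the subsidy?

Pre-subsidy: 280 - x = 1450/9 + (5/9)x gives x* = 535/7 and P* = 1425/7.
With the subsidy, sellers receive Ps = Pb + 115 for each unit, where Pb is the price buyers pay.
On the curves, Pb = 280 - x and Ps = 1450/9 + (5/9)x; the wedge Ps − Pb = 115 gives 1450/9 + (5/9)x − (280 - x) = 115, so x' = 2105/14.
Then Pb = 280 − 1·(2105/14) = 1815/14 and Ps = 1450/9 + (5/9)·(2105/14) = 3425/14.
The subsidy expands output by 2105/14 − 535/7 = 1035/14 past the efficient level; on those units the gap between marginal cost and willingness to pay runs from 0 up to 115.
DWL = ½ × 115 × 1035/14 = 119025/28.

Deadweight loss = 119025/28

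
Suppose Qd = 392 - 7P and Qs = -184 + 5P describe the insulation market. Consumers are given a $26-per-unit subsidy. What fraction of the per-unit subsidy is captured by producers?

Pre-subsidy: 392 - 7P = -184 + 5P gives P* = 48, Q* = 56.
With the rebate, buyers effectively pay Pb = Ps − 26, where Ps is the price sellers receive.
Demand in terms of Ps becomes Qd = 392 − 7(Ps − 26) = 574 - 7Ps. Setting this equal to supply: 574 - 7Ps = -184 + 5Ps, so Ps = 379/6.
Buyers pay Pb = 379/6 − 26 = 223/6; Q' = -184 + 5·(379/6) = 791/6.
Buyers' price falls by P* − Pb = 48 − 223/6 = 65/6; sellers' price rises by Ps − P* = 379/6 − 48 = 91/6.
So producers capture (91/6)/26 = 7/12 of each unit of subsidy.

Producer share = 7/12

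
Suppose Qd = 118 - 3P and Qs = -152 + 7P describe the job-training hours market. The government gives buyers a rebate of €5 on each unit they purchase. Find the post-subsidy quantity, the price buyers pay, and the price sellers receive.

Pre-subsidy: 118 - 3P = -152 + 7P gives P* = 27, Q* = 37.
With the rebate, buyers effectively pay Pb = Ps − 5, where Ps is the price sellers receive.
Demand in terms of Ps becomes Qd = 118 − 3(Ps − 5) = 133 - 3Ps. Setting this equal to supply: 133 - 3Ps = -152 + 7Ps, so Ps = 28.5.
Buyers pay Pb = 28.5 − 5 = 23.5; Q' = -152 + 7·28.5 = 47.5.

Q' = 47.5; buyers pay €23.5; sellers receive €28.5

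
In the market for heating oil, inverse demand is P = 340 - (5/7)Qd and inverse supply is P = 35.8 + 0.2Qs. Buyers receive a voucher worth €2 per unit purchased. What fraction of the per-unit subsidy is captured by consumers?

Pre-subsidy: 340 - (5/7)Q = 35.8 + 0.2Q gives Q* = 332.71875 and P* = 102.34375.
With the rebate, buyers effectively pay Pb = Ps − 2, where Ps is the price sellers receive.
On the curves, Pb = 340 - (5/7)Q and Ps = 35.8 + 0.2Q; the wedge Ps − Pb = 2 gives 35.8 + 0.2Q − (340 - (5/7)Q) = 2, so Q' = 334.90625.
Then Pb = 340 − (5/7)·334.90625 = 100.78125 and Ps = 35.8 + 0.2·334.90625 = 102.78125.
Buyers' price falls by P* − Pb = 102.34375 − 100.78125 = 1.5625; sellers' price rises by Ps − P* = 102.78125 − 102.34375 = 0.4375.
So consumers capture 1.5625/2 = 0.78125 of each unit of subsidy.

Consumer share = 0.78125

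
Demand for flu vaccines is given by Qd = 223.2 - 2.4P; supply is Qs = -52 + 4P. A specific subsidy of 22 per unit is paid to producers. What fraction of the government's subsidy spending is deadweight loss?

Pre-subsidy: 223.2 - 2.4P = -52 + 4P gives P* = 43, Q* = 120.
With the subsidy, sellers receive Ps = Pb + 22 for each unit, where Pb is the price buyers pay.
Supply in terms of Pb becomes Qs = -52 + 4(Pb + 22) = 36 + 4Pb. Setting this equal to demand: 223.2 - 2.4Pb = 36 + 4Pb, so Pb = 29.25.
Sellers receive Ps = 29.25 + 22 = 51.25; Q' = 223.2 − 2.4·29.25 = 153.
ΔCS = ½(120 + 153)(43 − 29.25) = 1876.875; ΔPS = ½(120 + 153)(51.25 − 43) = 1126.125.
Government spending = 22 × 153 = 3366.
DWL = ½ × 22 × (153 − 120) = 363; fraction = 363 / 3366 = 11/102.

DWL / government spending = 11/102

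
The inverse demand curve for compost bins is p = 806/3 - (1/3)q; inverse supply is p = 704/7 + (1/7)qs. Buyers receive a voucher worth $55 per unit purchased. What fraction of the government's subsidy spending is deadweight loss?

Pre-subsidy: 806/3 - (1/3)q = 704/7 + (1/7)q gives q* = 353 and p* = 151.
With the rebate, buyers effectively pay pb = ps − 55, where ps is the price sellers receive.
On the curves, pb = 806/3 - (1/3)q and ps = 704/7 + (1/7)q; the wedge ps − pb = 55 gives 704/7 + (1/7)q − (806/3 - (1/3)q) = 55, so q' = 468.5.
Then pb = 806/3 − (1/3)·468.5 = 112.5 and ps = 704/7 + (1/7)·468.5 = 167.5.
ΔCS = ½(353 + 468.5)(151 − 112.5) = 15813.875; ΔPS = ½(353 + 468.5)(167.5 − 151) = 6777.375.
Government spending = 55 × 468.5 = 25767.5.
DWL = ½ × 55 × (468.5 − 353) = 3176.25; fraction = 3176.25 / 25767.5 = 231/1874.

DWL / government spending = 231/1874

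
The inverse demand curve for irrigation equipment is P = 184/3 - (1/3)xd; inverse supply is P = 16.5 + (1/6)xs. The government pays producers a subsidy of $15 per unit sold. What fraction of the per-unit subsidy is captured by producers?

Producer share = 1/3

Pre-subsidy: 184/3 - (1/3)x = 16.5 + (1/6)x gives x* = 269/3 and P* = 283/9.
With the subsidy, sellers receive Ps = Pb + 15 for each unit, where Pb is the price buyers pay.
On the curves, Pb = 184/3 - (1/3)x and Ps = 16.5 + (1/6)x; the wedge Ps − Pb = 15 gives 16.5 + (1/6)x − (184/3 - (1/3)x) = 15, so x' = 359/3.
Then Pb = 184/3 − (1/3)·(359/3) = 193/9 and Ps = 16.5 + (1/6)·(359/3) = 328/9.
Buyers' price falls by P* − Pb = 283/9 − 193/9 = 10; sellers' price rises by Ps − P* = 328/9 − 283/9 = 5.
So producers capture 5/15 = 1/3 of each unit of subsidy.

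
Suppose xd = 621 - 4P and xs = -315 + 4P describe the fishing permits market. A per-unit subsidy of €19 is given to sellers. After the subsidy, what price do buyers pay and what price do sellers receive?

Pre-subsidy: 621 - 4P = -315 + 4P gives P* = 117, x* = 153.
With the subsidy, sellers receive Ps = Pb + 19 for each unit, where Pb is the price buyers pay.
Supply in terms of Pb becomes xs = -315 + 4(Pb + 19) = -239 + 4Pb. Setting this equal to demand: 621 - 4Pb = -239 + 4Pb, so Pb = 107.5.
Sellers receive Ps = 107.5 + 19 = 126.5; x' = 621 − 4·107.5 = 191.

Buyers pay €107.5; sellers receive €126.5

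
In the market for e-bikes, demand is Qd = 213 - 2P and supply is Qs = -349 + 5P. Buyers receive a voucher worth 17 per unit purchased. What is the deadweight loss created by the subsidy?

Pre-subsidy: 213 - 2P = -349 + 5P gives P* = 562/7, Q* = 367/7.
With the rebate, buyers effectively pay Pb = Ps − 17, where Ps is the price sellers receive.
Demand in terms of Ps becomes Qd = 213 − 2(Ps − 17) = 247 - 2Ps. Setting this equal to supply: 247 - 2Ps = -349 + 5Ps, so Ps = 596/7.
Buyers pay Pb = 596/7 − 17 = 477/7; Q' = -349 + 5·(596/7) = 537/7.
The subsidy expands output by 537/7 − 367/7 = 170/7 past the efficient level; on those units the gap between marginal cost and willingness to pay runs from 0 up to 17.
DWL = ½ × 17 × 170/7 = 1445/7.

Deadweight loss = 1445/7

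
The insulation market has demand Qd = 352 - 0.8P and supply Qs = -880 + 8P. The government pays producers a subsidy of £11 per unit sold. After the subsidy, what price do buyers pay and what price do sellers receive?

Buyers pay £130; sellers receive £141

Pre-subsidy: 352 - 0.8P = -880 + 8P gives P* = 140, Q* = 240.
With the subsidy, sellers receive Ps = Pb + 11 for each unit, where Pb is the price buyers pay.
Supply in terms of Pb becomes Qs = -880 + 8(Pb + 11) = -792 + 8Pb. Setting this equal to demand: 352 - 0.8Pb = -792 + 8Pb, so Pb = 130.
Sellers receive Ps = 130 + 11 = 141; Q' = 352 − 0.8·130 = 248.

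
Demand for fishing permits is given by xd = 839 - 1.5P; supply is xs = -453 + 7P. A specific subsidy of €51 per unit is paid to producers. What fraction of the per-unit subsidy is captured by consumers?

Consumer share = 14/17

Pre-subsidy: 839 - 1.5P = -453 + 7P gives P* = 152, x* = 611.
With the subsidy, sellers receive Ps = Pb + 51 for each unit, where Pb is the price buyers pay.
Supply in terms of Pb becomes xs = -453 + 7(Pb + 51) = -96 + 7Pb. Setting this equal to demand: 839 - 1.5Pb = -96 + 7Pb, so Pb = 110.
Sellers receive Ps = 110 + 51 = 161; x' = 839 − 1.5·110 = 674.
Buyers' price falls by P* − Pb = 152 − 110 = 42; sellers' price rises by Ps − P* = 161 − 152 = 9.
So consumers capture 42/51 = 14/17 of each unit of subsidy.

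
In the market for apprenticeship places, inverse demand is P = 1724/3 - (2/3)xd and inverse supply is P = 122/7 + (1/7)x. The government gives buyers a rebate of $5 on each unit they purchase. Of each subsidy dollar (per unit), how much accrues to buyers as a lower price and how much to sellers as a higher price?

Buyers gain 70/17 per unit; sellers gain 15/17 per unit

Pre-subsidy: 1724/3 - (2/3)x = 122/7 + (1/7)x gives x* = 11702/17 and P* = 1968/17.
With the rebate, buyers effectively pay Pb = Ps − 5, where Ps is the price sellers receive.
On the curves, Pb = 1724/3 - (2/3)x and Ps = 122/7 + (1/7)x; the wedge Ps − Pb = 5 gives 122/7 + (1/7)x − (1724/3 - (2/3)x) = 5, so x' = 11807/17.
Then Pb = 1724/3 − (2/3)·(11807/17) = 1898/17 and Ps = 122/7 + (1/7)·(11807/17) = 1983/17.
Buyers' price falls by P* − Pb = 1968/17 − 1898/17 = 70/17; sellers' price rises by Ps − P* = 1983/17 − 1968/17 = 15/17.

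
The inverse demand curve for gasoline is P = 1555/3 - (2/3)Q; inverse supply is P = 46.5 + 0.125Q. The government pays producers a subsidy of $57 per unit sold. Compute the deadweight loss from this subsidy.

Deadweight loss = $2052

Pre-subsidy: 1555/3 - (2/3)Q = 46.5 + 0.125Q gives Q* = 596 and P* = 121.
With the subsidy, sellers receive Ps = Pb + 57 for each unit, where Pb is the price buyers pay.
On the curves, Pb = 1555/3 - (2/3)Q and Ps = 46.5 + 0.125Q; the wedge Ps − Pb = 57 gives 46.5 + 0.125Q − (1555/3 - (2/3)Q) = 57, so Q' = 668.
Then Pb = 1555/3 − (2/3)·668 = 73 and Ps = 46.5 + 0.125·668 = 130.
The subsidy expands output by 668 − 596 = 72 past the efficient level; on those units the gap between marginal cost and willingness to pay runs from 0 up to 57.
DWL = ½ × 57 × 72 = 2052.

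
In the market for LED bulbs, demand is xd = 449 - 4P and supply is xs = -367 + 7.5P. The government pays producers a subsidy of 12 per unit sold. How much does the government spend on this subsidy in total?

Pre-subsidy: 449 - 4P = -367 + 7.5P gives P* = 1632/23, x* = 3799/23.
With the subsidy, sellers receive Ps = Pb + 12 for each unit, where Pb is the price buyers pay.
Supply in terms of Pb becomes xs = -367 + 7.5(Pb + 12) = -277 + 7.5Pb. Setting this equal to demand: 449 - 4Pb = -277 + 7.5Pb, so Pb = 1452/23.
Sellers receive Ps = 1452/23 + 12 = 1728/23; x' = 449 − 4·(1452/23) = 4519/23.
Government outlay = subsidy × quantity = 12 × 4519/23 = 54228/23.

Government cost = 54228/23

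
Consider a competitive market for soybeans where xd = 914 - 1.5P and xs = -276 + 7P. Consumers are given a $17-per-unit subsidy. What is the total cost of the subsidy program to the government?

Government cost = $12325

Pre-subsidy: 914 - 1.5P = -276 + 7P gives P* = 140, x* = 704.
With the rebate, buyers effectively pay Pb = Ps − 17, where Ps is the price sellers receive.
Demand in terms of Ps becomes xd = 914 − 1.5(Ps − 17) = 939.5 - 1.5Ps. Setting this equal to supply: 939.5 - 1.5Ps = -276 + 7Ps, so Ps = 143.
Buyers pay Pb = 143 − 17 = 126; x' = -276 + 7·143 = 725.
Government outlay = subsidy × quantity = 17 × 725 = 12325.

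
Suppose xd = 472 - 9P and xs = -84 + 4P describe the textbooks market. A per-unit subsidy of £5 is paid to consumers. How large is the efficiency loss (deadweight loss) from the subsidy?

Deadweight loss = 450/13

Pre-subsidy: 472 - 9P = -84 + 4P gives P* = 556/13, x* = 1132/13.
With the rebate, buyers effectively pay Pb = Ps − 5, where Ps is the price sellers receive.
Demand in terms of Ps becomes xd = 472 − 9(Ps − 5) = 517 - 9Ps. Setting this equal to supply: 517 - 9Ps = -84 + 4Ps, so Ps = 601/13.
Buyers pay Pb = 601/13 − 5 = 536/13; x' = -84 + 4·(601/13) = 1312/13.
The subsidy expands output by 1312/13 − 1132/13 = 180/13 past the efficient level; on those units the gap between marginal cost and willingness to pay runs from 0 up to 5.
DWL = ½ × 5 × 180/13 = 450/13.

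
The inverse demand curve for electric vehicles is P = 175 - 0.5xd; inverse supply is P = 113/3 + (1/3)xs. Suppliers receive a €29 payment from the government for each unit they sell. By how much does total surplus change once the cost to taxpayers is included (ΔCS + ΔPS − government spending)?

Pre-subsidy: 175 - 0.5x = 113/3 + (1/3)x gives x* = 164.8 and P* = 92.6.
With the subsidy, sellers receive Ps = Pb + 29 for each unit, where Pb is the price buyers pay.
On the curves, Pb = 175 - 0.5x and Ps = 113/3 + (1/3)x; the wedge Ps − Pb = 29 gives 113/3 + (1/3)x − (175 - 0.5x) = 29, so x' = 199.6.
Then Pb = 175 − 0.5·199.6 = 75.2 and Ps = 113/3 + (1/3)·199.6 = 104.2.
ΔCS = ½(164.8 + 199.6)(92.6 − 75.2) = 3170.28; ΔPS = ½(164.8 + 199.6)(104.2 − 92.6) = 2113.52.
Government spending = 29 × 199.6 = 5788.4.
Net change = 3170.28 + 2113.52 − 5788.4 = -504.6. The loss equals the DWL triangle ½·29·34.8.

Net change in total surplus = -€504.6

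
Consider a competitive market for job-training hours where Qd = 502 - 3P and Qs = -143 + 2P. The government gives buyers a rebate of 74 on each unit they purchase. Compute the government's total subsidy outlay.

Pre-subsidy: 502 - 3P = -143 + 2P gives P* = 129, Q* = 115.
With the rebate, buyers effectively pay Pb = Ps − 74, where Ps is the price sellers receive.
Demand in terms of Ps becomes Qd = 502 − 3(Ps − 74) = 724 - 3Ps. Setting this equal to supply: 724 - 3Ps = -143 + 2Ps, so Ps = 173.4.
Buyers pay Pb = 173.4 − 74 = 99.4; Q' = -143 + 2·173.4 = 203.8.
Government outlay = subsidy × quantity = 74 × 203.8 = 15081.2.

Government cost = 15081.2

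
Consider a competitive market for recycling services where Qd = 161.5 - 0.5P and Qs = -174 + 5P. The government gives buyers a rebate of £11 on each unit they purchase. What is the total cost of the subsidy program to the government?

Pre-subsidy: 161.5 - 0.5P = -174 + 5P gives P* = 61, Q* = 131.
With the rebate, buyers effectively pay Pb = Ps − 11, where Ps is the price sellers receive.
Demand in terms of Ps becomes Qd = 161.5 − 0.5(Ps − 11) = 167 - 0.5Ps. Setting this equal to supply: 167 - 0.5Ps = -174 + 5Ps, so Ps = 62.
Buyers pay Pb = 62 − 11 = 51; Q' = -174 + 5·62 = 136.
Government outlay = subsidy × quantity = 11 × 136 = 1496.

Government cost = £1496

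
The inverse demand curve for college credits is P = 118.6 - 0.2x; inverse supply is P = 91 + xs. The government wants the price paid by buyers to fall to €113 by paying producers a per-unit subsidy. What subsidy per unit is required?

At a buyer price of 113, quantity demanded is 593 − 5·113 = 28.
Sellers supply 28 only when they receive Ps = 91 + 1·28 = 119.
s = Ps − Pb = 119 − 113 = 6.

Required subsidy s = €6 per unit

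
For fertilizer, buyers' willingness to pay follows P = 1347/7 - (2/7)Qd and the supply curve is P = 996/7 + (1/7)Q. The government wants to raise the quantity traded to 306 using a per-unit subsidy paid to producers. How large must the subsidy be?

Required subsidy s = 81 per unit

At Q = 306, from the demand curve buyers pay Pb = 1347/7 − (2/7)·306 = 105; from the supply curve sellers need Ps = 996/7 + (1/7)·306 = 186.
The subsidy must fill the gap: s = Ps − Pb = 186 − 105 = 81.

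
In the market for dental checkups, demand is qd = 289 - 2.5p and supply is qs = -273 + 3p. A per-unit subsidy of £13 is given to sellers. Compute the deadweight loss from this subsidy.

Deadweight loss = 2535/22

Pre-subsidy: 289 - 2.5p = -273 + 3p gives p* = 1124/11, q* = 369/11.
With the subsidy, sellers receive ps = pb + 13 for each unit, where pb is the price buyers pay.
Supply in terms of pb becomes qs = -273 + 3(pb + 13) = -234 + 3pb. Setting this equal to demand: 289 - 2.5pb = -234 + 3pb, so pb = 1046/11.
Sellers receive ps = 1046/11 + 13 = 1189/11; q' = 289 − 2.5·(1046/11) = 564/11.
The subsidy expands output by 564/11 − 369/11 = 195/11 past the efficient level; on those units the gap between marginal cost and willingness to pay runs from 0 up to 13.
DWL = ½ × 13 × 195/11 = 2535/22.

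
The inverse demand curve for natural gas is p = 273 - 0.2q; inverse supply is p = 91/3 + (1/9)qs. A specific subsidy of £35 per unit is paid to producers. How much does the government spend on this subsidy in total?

Pre-subsidy: 273 - 0.2q = 91/3 + (1/9)q gives q* = 780 and p* = 117.
With the subsidy, sellers receive ps = pb + 35 for each unit, where pb is the price buyers pay.
On the curves, pb = 273 - 0.2q and ps = 91/3 + (1/9)q; the wedge ps − pb = 35 gives 91/3 + (1/9)q − (273 - 0.2q) = 35, so q' = 892.5.
Then pb = 273 − 0.2·892.5 = 94.5 and ps = 91/3 + (1/9)·892.5 = 129.5.
Government outlay = subsidy × quantity = 35 × 892.5 = 31237.5.

Government cost = £31237.5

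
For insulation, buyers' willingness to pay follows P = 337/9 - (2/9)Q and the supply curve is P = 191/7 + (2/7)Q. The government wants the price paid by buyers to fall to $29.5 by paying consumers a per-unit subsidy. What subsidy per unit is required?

At a buyer price of 29.5, quantity demanded is 168.5 − 4.5·29.5 = 35.75.
Sellers supply 35.75 only when they receive Ps = 191/7 + (2/7)·35.75 = 37.5.
s = Ps − Pb = 37.5 − 29.5 = 8.

Required subsidy s = $8 per unit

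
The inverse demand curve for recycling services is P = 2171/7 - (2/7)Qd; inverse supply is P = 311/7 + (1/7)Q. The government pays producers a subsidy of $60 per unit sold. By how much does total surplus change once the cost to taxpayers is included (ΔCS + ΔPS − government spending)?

Net change in total surplus = -$4200

Pre-subsidy: 2171/7 - (2/7)Q = 311/7 + (1/7)Q gives Q* = 620 and P* = 133.
With the subsidy, sellers receive Ps = Pb + 60 for each unit, where Pb is the price buyers pay.
On the curves, Pb = 2171/7 - (2/7)Q and Ps = 311/7 + (1/7)Q; the wedge Ps − Pb = 60 gives 311/7 + (1/7)Q − (2171/7 - (2/7)Q) = 60, so Q' = 760.
Then Pb = 2171/7 − (2/7)·760 = 93 and Ps = 311/7 + (1/7)·760 = 153.
ΔCS = ½(620 + 760)(133 − 93) = 27600; ΔPS = ½(620 + 760)(153 − 133) = 13800.
Government spending = 60 × 760 = 45600.
Net change = 27600 + 13800 − 45600 = -4200. The loss equals the DWL triangle ½·60·140.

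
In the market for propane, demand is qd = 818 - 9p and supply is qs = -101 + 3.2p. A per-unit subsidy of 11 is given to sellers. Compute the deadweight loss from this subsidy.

Deadweight loss = 8712/61

Pre-subsidy: 818 - 9p = -101 + 3.2p gives p* = 4595/61, q* = 8543/61.
With the subsidy, sellers receive ps = pb + 11 for each unit, where pb is the price buyers pay.
Supply in terms of pb becomes qs = -101 + 3.2(pb + 11) = -65.8 + 3.2pb. Setting this equal to demand: 818 - 9pb = -65.8 + 3.2pb, so pb = 4419/61.
Sellers receive ps = 4419/61 + 11 = 5090/61; q' = 818 − 9·(4419/61) = 10127/61.
The subsidy expands output by 10127/61 − 8543/61 = 1584/61 past the efficient level; on those units the gap between marginal cost and willingness to pay runs from 0 up to 11.
DWL = ½ × 11 × 1584/61 = 8712/61.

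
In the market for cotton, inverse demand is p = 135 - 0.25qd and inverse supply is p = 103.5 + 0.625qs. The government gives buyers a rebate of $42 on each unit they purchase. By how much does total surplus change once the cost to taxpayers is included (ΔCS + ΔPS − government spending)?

Net change in total surplus = -$1008

Pre-subsidy: 135 - 0.25q = 103.5 + 0.625q gives q* = 36 and p* = 126.
With the rebate, buyers effectively pay pb = ps − 42, where ps is the price sellers receive.
On the curves, pb = 135 - 0.25q and ps = 103.5 + 0.625q; the wedge ps − pb = 42 gives 103.5 + 0.625q − (135 - 0.25q) = 42, so q' = 84.
Then pb = 135 − 0.25·84 = 114 and ps = 103.5 + 0.625·84 = 156.
ΔCS = ½(36 + 84)(126 − 114) = 720; ΔPS = ½(36 + 84)(156 − 126) = 1800.
Government spending = 42 × 84 = 3528.
Net change = 720 + 1800 − 3528 = -1008. The loss equals the DWL triangle ½·42·48.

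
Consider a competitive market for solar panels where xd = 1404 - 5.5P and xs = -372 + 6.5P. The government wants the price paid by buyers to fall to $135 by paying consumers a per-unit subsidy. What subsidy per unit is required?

At a buyer price of 135, quantity demanded is 1404 − 5.5·135 = 661.5.
Sellers supply 661.5 only when they receive Ps with -372 + 6.5·Ps = 661.5, i.e. Ps = 159.
s = Ps − Pb = 159 − 135 = 24.

Required subsidy s = $24 per unit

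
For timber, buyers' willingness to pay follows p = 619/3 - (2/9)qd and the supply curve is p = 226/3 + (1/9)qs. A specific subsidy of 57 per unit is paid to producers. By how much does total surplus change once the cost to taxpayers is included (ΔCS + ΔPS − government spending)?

Net change in total surplus = -4873.5

Pre-subsidy: 619/3 - (2/9)q = 226/3 + (1/9)q gives q* = 393 and p* = 119.
With the subsidy, sellers receive ps = pb + 57 for each unit, where pb is the price buyers pay.
On the curves, pb = 619/3 - (2/9)q and ps = 226/3 + (1/9)q; the wedge ps − pb = 57 gives 226/3 + (1/9)q − (619/3 - (2/9)q) = 57, so q' = 564.
Then pb = 619/3 − (2/9)·564 = 81 and ps = 226/3 + (1/9)·564 = 138.
ΔCS = ½(393 + 564)(119 − 81) = 18183; ΔPS = ½(393 + 564)(138 − 119) = 9091.5.
Government spending = 57 × 564 = 32148.
Net change = 18183 + 9091.5 − 32148 = -4873.5. The loss equals the DWL triangle ½·57·171.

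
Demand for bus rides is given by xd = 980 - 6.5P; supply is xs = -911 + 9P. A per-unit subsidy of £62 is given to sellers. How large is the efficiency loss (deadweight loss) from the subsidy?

Deadweight loss = £7254

Pre-subsidy: 980 - 6.5P = -911 + 9P gives P* = 122, x* = 187.
With the subsidy, sellers receive Ps = Pb + 62 for each unit, where Pb is the price buyers pay.
Supply in terms of Pb becomes xs = -911 + 9(Pb + 62) = -353 + 9Pb. Setting this equal to demand: 980 - 6.5Pb = -353 + 9Pb, so Pb = 86.
Sellers receive Ps = 86 + 62 = 148; x' = 980 − 6.5·86 = 421.
The subsidy expands output by 421 − 187 = 234 past the efficient level; on those units the gap between marginal cost and willingness to pay runs from 0 up to 62.
DWL = ½ × 62 × 234 = 7254.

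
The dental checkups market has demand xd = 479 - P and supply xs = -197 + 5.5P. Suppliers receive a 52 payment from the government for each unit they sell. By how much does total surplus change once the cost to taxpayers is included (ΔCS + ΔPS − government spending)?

Net change in total surplus = -1144

Pre-subsidy: 479 - P = -197 + 5.5P gives P* = 104, x* = 375.
With the subsidy, sellers receive Ps = Pb + 52 for each unit, where Pb is the price buyers pay.
Supply in terms of Pb becomes xs = -197 + 5.5(Pb + 52) = 89 + 5.5Pb. Setting this equal to demand: 479 - Pb = 89 + 5.5Pb, so Pb = 60.
Sellers receive Ps = 60 + 52 = 112; x' = 479 − 1·60 = 419.
ΔCS = ½(375 + 419)(104 − 60) = 17468; ΔPS = ½(375 + 419)(112 − 104) = 3176.
Government spending = 52 × 419 = 21788.
Net change = 17468 + 3176 − 21788 = -1144. The loss equals the DWL triangle ½·52·44.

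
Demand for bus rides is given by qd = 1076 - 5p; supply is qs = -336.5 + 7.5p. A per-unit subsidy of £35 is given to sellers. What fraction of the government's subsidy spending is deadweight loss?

DWL / government spending = 15/176

Pre-subsidy: 1076 - 5p = -336.5 + 7.5p gives p* = 113, q* = 511.
With the subsidy, sellers receive ps = pb + 35 for each unit, where pb is the price buyers pay.
Supply in terms of pb becomes qs = -336.5 + 7.5(pb + 35) = -74 + 7.5pb. Setting this equal to demand: 1076 - 5pb = -74 + 7.5pb, so pb = 92.
Sellers receive ps = 92 + 35 = 127; q' = 1076 − 5·92 = 616.
ΔCS = ½(511 + 616)(113 − 92) = 11833.5; ΔPS = ½(511 + 616)(127 − 113) = 7889.
Government spending = 35 × 616 = 21560.
DWL = ½ × 35 × (616 − 511) = 1837.5; fraction = 1837.5 / 21560 = 15/176.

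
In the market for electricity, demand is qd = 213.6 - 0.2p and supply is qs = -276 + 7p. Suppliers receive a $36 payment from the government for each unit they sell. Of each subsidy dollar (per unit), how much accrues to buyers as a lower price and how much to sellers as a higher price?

Buyers gain $35 per unit; sellers gain $1 per unit

Pre-subsidy: 213.6 - 0.2p = -276 + 7p gives p* = 68, q* = 200.
With the subsidy, sellers receive ps = pb + 36 for each unit, where pb is the price buyers pay.
Supply in terms of pb becomes qs = -276 + 7(pb + 36) = -24 + 7pb. Setting this equal to demand: 213.6 - 0.2pb = -24 + 7pb, so pb = 33.
Sellers receive ps = 33 + 36 = 69; q' = 213.6 − 0.2·33 = 207.
Buyers' price falls by p* − pb = 68 − 33 = 35; sellers' price rises by ps − p* = 69 − 68 = 1.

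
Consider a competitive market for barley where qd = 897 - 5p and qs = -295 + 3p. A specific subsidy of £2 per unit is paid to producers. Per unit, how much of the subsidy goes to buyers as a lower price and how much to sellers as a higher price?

Pre-subsidy: 897 - 5p = -295 + 3p gives p* = 149, q* = 152.
With the subsidy, sellers receive ps = pb + 2 for each unit, where pb is the price buyers pay.
Supply in terms of pb becomes qs = -295 + 3(pb + 2) = -289 + 3pb. Setting this equal to demand: 897 - 5pb = -289 + 3pb, so pb = 148.25.
Sellers receive ps = 148.25 + 2 = 150.25; q' = 897 − 5·148.25 = 155.75.
Buyers' price falls by p* − pb = 149 − 148.25 = 0.75; sellers' price rises by ps − p* = 150.25 − 149 = 1.25.

Buyers gain £0.75 per unit; sellers gain £1.25 per unit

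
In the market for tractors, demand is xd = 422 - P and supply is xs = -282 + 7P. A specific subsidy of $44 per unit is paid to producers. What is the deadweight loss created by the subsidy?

Deadweight loss = $847

Pre-subsidy: 422 - P = -282 + 7P gives P* = 88, x* = 334.
With the subsidy, sellers receive Ps = Pb + 44 for each unit, where Pb is the price buyers pay.
Supply in terms of Pb becomes xs = -282 + 7(Pb + 44) = 26 + 7Pb. Setting this equal to demand: 422 - Pb = 26 + 7Pb, so Pb = 49.5.
Sellers receive Ps = 49.5 + 44 = 93.5; x' = 422 − 1·49.5 = 372.5.
The subsidy expands output by 372.5 − 334 = 38.5 past the efficient level; on those units the gap between marginal cost and willingness to pay runs from 0 up to 44.
DWL = ½ × 44 × 38.5 = 847.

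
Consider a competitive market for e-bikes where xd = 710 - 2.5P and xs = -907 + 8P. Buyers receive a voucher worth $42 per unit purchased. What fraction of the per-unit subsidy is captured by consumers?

Pre-subsidy: 710 - 2.5P = -907 + 8P gives P* = 154, x* = 325.
With the rebate, buyers effectively pay Pb = Ps − 42, where Ps is the price sellers receive.
Demand in terms of Ps becomes xd = 710 − 2.5(Ps − 42) = 815 - 2.5Ps. Setting this equal to supply: 815 - 2.5Ps = -907 + 8Ps, so Ps = 164.
Buyers pay Pb = 164 − 42 = 122; x' = -907 + 8·164 = 405.
Buyers' price falls by P* − Pb = 154 − 122 = 32; sellers' price rises by Ps − P* = 164 − 154 = 10.
So consumers capture 32/42 = 16/21 of each unit of subsidy.

Consumer share = 16/21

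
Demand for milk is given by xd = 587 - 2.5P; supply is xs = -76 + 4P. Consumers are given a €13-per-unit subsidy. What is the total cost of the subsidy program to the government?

Government cost = €4576

Pre-subsidy: 587 - 2.5P = -76 + 4P gives P* = 102, x* = 332.
With the rebate, buyers effectively pay Pb = Ps − 13, where Ps is the price sellers receive.
Demand in terms of Ps becomes xd = 587 − 2.5(Ps − 13) = 619.5 - 2.5Ps. Setting this equal to supply: 619.5 - 2.5Ps = -76 + 4Ps, so Ps = 107.
Buyers pay Pb = 107 − 13 = 94; x' = -76 + 4·107 = 352.
Government outlay = subsidy × quantity = 13 × 352 = 4576.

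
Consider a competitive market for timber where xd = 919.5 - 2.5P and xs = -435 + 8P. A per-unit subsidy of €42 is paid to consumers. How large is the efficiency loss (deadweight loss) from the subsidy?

Pre-subsidy: 919.5 - 2.5P = -435 + 8P gives P* = 129, x* = 597.
With the rebate, buyers effectively pay Pb = Ps − 42, where Ps is the price sellers receive.
Demand in terms of Ps becomes xd = 919.5 − 2.5(Ps − 42) = 1024.5 - 2.5Ps. Setting this equal to supply: 1024.5 - 2.5Ps = -435 + 8Ps, so Ps = 139.
Buyers pay Pb = 139 − 42 = 97; x' = -435 + 8·139 = 677.
The subsidy expands output by 677 − 597 = 80 past the efficient level; on those units the gap between marginal cost and willingness to pay runs from 0 up to 42.
DWL = ½ × 42 × 80 = 1680.

Deadweight loss = €1680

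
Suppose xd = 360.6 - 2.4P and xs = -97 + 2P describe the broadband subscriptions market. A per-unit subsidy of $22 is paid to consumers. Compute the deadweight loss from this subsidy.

Pre-subsidy: 360.6 - 2.4P = -97 + 2P gives P* = 104, x* = 111.
With the rebate, buyers effectively pay Pb = Ps − 22, where Ps is the price sellers receive.
Demand in terms of Ps becomes xd = 360.6 − 2.4(Ps − 22) = 413.4 - 2.4Ps. Setting this equal to supply: 413.4 - 2.4Ps = -97 + 2Ps, so Ps = 116.
Buyers pay Pb = 116 − 22 = 94; x' = -97 + 2·116 = 135.
The subsidy expands output by 135 − 111 = 24 past the efficient level; on those units the gap between marginal cost and willingness to pay runs from 0 up to 22.
DWL = ½ × 22 × 24 = 264.

Deadweight loss = $264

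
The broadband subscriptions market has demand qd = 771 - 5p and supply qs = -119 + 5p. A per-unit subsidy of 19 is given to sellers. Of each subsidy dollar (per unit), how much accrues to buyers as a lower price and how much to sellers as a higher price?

Pre-subsidy: 771 - 5p = -119 + 5p gives p* = 89, q* = 326.
With the subsidy, sellers receive ps = pb + 19 for each unit, where pb is the price buyers pay.
Supply in terms of pb becomes qs = -119 + 5(pb + 19) = -24 + 5pb. Setting this equal to demand: 771 - 5pb = -24 + 5pb, so pb = 79.5.
Sellers receive ps = 79.5 + 19 = 98.5; q' = 771 − 5·79.5 = 373.5.
Buyers' price falls by p* − pb = 89 − 79.5 = 9.5; sellers' price rises by ps − p* = 98.5 − 89 = 9.5.

Buyers gain 9.5 per unit; sellers gain 9.5 per unit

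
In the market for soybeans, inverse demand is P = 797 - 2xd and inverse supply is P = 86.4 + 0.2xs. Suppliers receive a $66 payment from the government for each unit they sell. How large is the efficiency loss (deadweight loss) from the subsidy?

Deadweight loss = $990

Pre-subsidy: 797 - 2x = 86.4 + 0.2x gives x* = 323 and P* = 151.
With the subsidy, sellers receive Ps = Pb + 66 for each unit, where Pb is the price buyers pay.
On the curves, Pb = 797 - 2x and Ps = 86.4 + 0.2x; the wedge Ps − Pb = 66 gives 86.4 + 0.2x − (797 - 2x) = 66, so x' = 353.
Then Pb = 797 − 2·353 = 91 and Ps = 86.4 + 0.2·353 = 157.
The subsidy expands output by 353 − 323 = 30 past the efficient level; on those units the gap between marginal cost and willingness to pay runs from 0 up to 66.
DWL = ½ × 66 × 30 = 990.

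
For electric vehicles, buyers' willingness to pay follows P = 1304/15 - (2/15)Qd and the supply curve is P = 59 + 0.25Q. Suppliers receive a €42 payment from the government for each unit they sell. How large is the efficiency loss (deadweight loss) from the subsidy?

Deadweight loss = 52920/23

Pre-subsidy: 1304/15 - (2/15)Q = 59 + 0.25Q gives Q* = 1676/23 and P* = 1776/23.
With the subsidy, sellers receive Ps = Pb + 42 for each unit, where Pb is the price buyers pay.
On the curves, Pb = 1304/15 - (2/15)Q and Ps = 59 + 0.25Q; the wedge Ps − Pb = 42 gives 59 + 0.25Q − (1304/15 - (2/15)Q) = 42, so Q' = 4196/23.
Then Pb = 1304/15 − (2/15)·(4196/23) = 1440/23 and Ps = 59 + 0.25·(4196/23) = 2406/23.
The subsidy expands output by 4196/23 − 1676/23 = 2520/23 past the efficient level; on those units the gap between marginal cost and willingness to pay runs from 0 up to 42.
DWL = ½ × 42 × 2520/23 = 52920/23.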